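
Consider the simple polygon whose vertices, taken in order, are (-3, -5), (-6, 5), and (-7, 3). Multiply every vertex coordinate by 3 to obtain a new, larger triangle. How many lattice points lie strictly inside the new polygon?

64

By the shoelace formula, twice the signed area is |((-3)·5 − (-6)·(-5)) + ((-6)·3 − (-7)·5) + ((-7)·(-5) − (-3)·3)| = 16, so the area is 8.
The number of boundary lattice points is Σ gcd(|Δx|,|Δy|) = gcd(3,10) + gcd(1,2) + gcd(4,8) = 1+1+4 = 6.
Scaling by 3 multiplies the area by 3² = 9 (so the new area is 72) and multiplies the boundary lattice-point count by 3, giving 18.
By Pick's theorem, the interior count of the dilated polygon is 72 − 18/2 + 1 = 64.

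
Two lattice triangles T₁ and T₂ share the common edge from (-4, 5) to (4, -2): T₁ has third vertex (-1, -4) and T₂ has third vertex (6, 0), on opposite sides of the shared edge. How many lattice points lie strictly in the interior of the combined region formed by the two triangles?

The union is the simple quadrilateral with vertices (-4, 5), (-1, -4), (4, -2), (6, 0) in order.
Using the shoelace formula, 2A = |[(-4)·(-4) − (-1)·5] + [(-1)·(-2) − 4·(-4)] + [4·0 − 6·(-2)] + [6·5 − (-4)·0]| = 81, so the area is 81/2.
Summing gcd(|Δx|,|Δy|) over the edges gives the boundary count: gcd(3,9) + gcd(5,2) + gcd(2,2) + gcd(10,5) = 3+1+2+5 = 11.
By Pick's theorem I = A − B/2 + 1 = 81/2 − 11/2 + 1 = 36.

36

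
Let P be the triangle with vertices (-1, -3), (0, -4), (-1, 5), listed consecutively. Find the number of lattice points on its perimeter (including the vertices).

10

The number of boundary lattice points is Σ gcd(|Δx|,|Δy|) = gcd(1,1) + gcd(1,9) + gcd(0,8) = 1+1+8 = 10.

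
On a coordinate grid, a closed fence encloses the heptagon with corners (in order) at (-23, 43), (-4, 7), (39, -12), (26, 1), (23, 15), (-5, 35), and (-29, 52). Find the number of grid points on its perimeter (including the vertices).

Summing gcd(|Δx|,|Δy|) over the edges gives the boundary count: gcd(19,36) + gcd(43,19) + gcd(13,13) + gcd(3,14) + gcd(28,20) + gcd(24,17) + gcd(6,9) = 1+1+13+1+4+1+3 = 24.

24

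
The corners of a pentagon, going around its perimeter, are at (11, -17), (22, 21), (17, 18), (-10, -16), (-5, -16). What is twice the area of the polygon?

The shoelace formula gives twice the area as |[11·21 − 22·(-17)] + [22·18 − 17·21] + [17·(-16) − (-10)·18] + [(-10)·(-16) − (-5)·(-16)] + [(-5)·(-17) − 11·(-16)]| = 893, so the area is 446.5.

893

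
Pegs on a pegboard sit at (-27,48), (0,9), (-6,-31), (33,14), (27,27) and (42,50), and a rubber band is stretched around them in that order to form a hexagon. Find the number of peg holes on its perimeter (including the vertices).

Summing gcd(|Δx|,|Δy|) over the edges gives the boundary count: gcd(27,39) + gcd(6,40) + gcd(39,45) + gcd(6,13) + gcd(15,23) + gcd(69,2) = 3+2+3+1+1+1 = 11.

11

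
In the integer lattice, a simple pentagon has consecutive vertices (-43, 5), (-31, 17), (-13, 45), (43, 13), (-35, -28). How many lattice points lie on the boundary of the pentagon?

Along each edge there are gcd(|Δx|,|Δy|)+1 lattice points, so counting each shared vertex once the boundary has gcd(12,12) + gcd(18,28) + gcd(56,32) + gcd(78,41) + gcd(8,33) = 12+2+8+1+1 = 24.

24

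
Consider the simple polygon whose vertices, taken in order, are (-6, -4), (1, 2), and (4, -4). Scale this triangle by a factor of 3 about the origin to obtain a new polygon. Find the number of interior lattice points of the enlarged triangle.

250

The shoelace formula gives twice the area as |((-6)·2 − 1·(-4)) + (1·(-4) − 4·2) + (4·(-4) − (-6)·(-4))| = 60, so the area is 30.
Summing gcd(|Δx|,|Δy|) over the edges gives the boundary count: gcd(7,6) + gcd(3,6) + gcd(10,0) = 1+3+10 = 14.
Scaling by 3 multiplies the area by 3² = 9 (so the new area is 270) and multiplies the boundary lattice-point count by 3, giving 42.
By Pick's theorem, the interior count of the dilated polygon is 270 − 42/2 + 1 = 250.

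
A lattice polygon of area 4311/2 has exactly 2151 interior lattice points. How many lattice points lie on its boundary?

11

Pick's theorem gives A = I + B/2 − 1, so B = 2(A − I + 1) = 2(4311/2 − 2151 + 1) = 11.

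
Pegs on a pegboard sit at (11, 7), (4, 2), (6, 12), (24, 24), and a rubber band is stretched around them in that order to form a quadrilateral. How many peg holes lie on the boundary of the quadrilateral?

10

Along each edge there are gcd(|Δx|,|Δy|)+1 lattice points, so counting each shared vertex once the boundary has gcd(7,5) + gcd(2,10) + gcd(18,12) + gcd(13,17) = 1+2+6+1 = 10.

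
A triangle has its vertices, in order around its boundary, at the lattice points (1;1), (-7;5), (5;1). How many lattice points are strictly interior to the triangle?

The shoelace formula gives twice the area as |[1·5 − (-7)·1] + [(-7)·1 − 5·5] + [5·1 − 1·1]| = 16, so the area is 8.
The number of boundary lattice points is Σ gcd(|Δx|,|Δy|) = gcd(8,4) + gcd(12,4) + gcd(4,0) = 4+4+4 = 12.
By Pick's theorem A = I + B/2 − 1, so I = 8 − 12/2 + 1 = 3.

3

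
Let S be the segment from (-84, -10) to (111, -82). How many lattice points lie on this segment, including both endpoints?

The number of lattice points on a segment between lattice points is gcd(|Δx|,|Δy|) + 1 = gcd(195,72) + 1 = 3 + 1 = 4.

4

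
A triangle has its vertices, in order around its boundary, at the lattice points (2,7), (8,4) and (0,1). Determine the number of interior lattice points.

By the shoelace formula, twice the signed area is |(2·4 − 8·7) + (8·1 − 0·4) + (0·7 − 2·1)| = 42, so the area is 21.
Summing gcd(|Δx|,|Δy|) over the edges gives the boundary count: gcd(6,3) + gcd(8,3) + gcd(2,6) = 3+1+2 = 6.
Pick's theorem gives I = A − B/2 + 1 = 21 − 6/2 + 1 = 19.

19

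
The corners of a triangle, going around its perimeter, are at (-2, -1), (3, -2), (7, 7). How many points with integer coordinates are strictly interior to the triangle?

24

The shoelace formula gives twice the area as |((-2)·(-2) − 3·(-1)) + (3·7 − 7·(-2)) + (7·(-1) − (-2)·7)| = 49, so the area is 24.5.
Summing gcd(|Δx|,|Δy|) over the edges gives the boundary count: gcd(5,1) + gcd(4,9) + gcd(9,8) = 1+1+1 = 3.
Pick's theorem gives I = A − B/2 + 1 = 24.5 − 3/2 + 1 = 24.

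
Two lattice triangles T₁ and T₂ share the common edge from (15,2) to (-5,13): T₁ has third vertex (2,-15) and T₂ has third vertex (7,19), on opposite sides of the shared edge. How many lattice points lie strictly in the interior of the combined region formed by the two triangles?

361

The union is the simple quadrilateral with vertices (15,2), (2,-15), (-5,13), (7,19) in order.
The shoelace formula gives twice the area as |(15·(-15) − 2·2) + (2·13 − (-5)·(-15)) + ((-5)·19 − 7·13) + (7·2 − 15·19)| = 735, so the area is 367.5.
The number of boundary lattice points is Σ gcd(|Δx|,|Δy|) = gcd(13,17) + gcd(7,28) + gcd(12,6) + gcd(8,17) = 1+7+6+1 = 15.
By Pick's theorem I = A − B/2 + 1 = 367.5 − 15/2 + 1 = 361.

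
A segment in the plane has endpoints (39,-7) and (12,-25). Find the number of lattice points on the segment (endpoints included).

The number of lattice points on a segment between lattice points is gcd(|Δx|,|Δy|) + 1 = gcd(27,18) + 1 = 9 + 1 = 10.

10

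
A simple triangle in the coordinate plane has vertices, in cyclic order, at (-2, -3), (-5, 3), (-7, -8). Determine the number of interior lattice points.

19

Using the shoelace formula, 2A = |((-2)·3 − (-5)·(-3)) + ((-5)·(-8) − (-7)·3) + ((-7)·(-3) − (-2)·(-8))| = 45, so the area is 22.5.
The number of boundary lattice points is Σ gcd(|Δx|,|Δy|) = gcd(3,6) + gcd(2,11) + gcd(5,5) = 3+1+5 = 9.
By Pick's theorem A = I + B/2 − 1, so I = 22.5 − 9/2 + 1 = 19.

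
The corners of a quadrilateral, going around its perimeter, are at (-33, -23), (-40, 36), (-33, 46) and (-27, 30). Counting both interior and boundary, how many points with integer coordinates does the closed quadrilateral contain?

The shoelace formula gives twice the area as |((-33)·36 − (-40)·(-23)) + ((-40)·46 − (-33)·36) + ((-33)·30 − (-27)·46) + ((-27)·(-23) − (-33)·30)| = 897, so the area is 448.5.
Along each edge there are gcd(|Δx|,|Δy|)+1 lattice points, so counting each shared vertex once the boundary has gcd(7,59) + gcd(7,10) + gcd(6,16) + gcd(6,53) = 1+1+2+1 = 5.
Pick's theorem gives I = A − B/2 + 1 = 448.5 − 5/2 + 1 = 447, so the closed region contains I + B = 447 + 5 = 452 lattice points.

452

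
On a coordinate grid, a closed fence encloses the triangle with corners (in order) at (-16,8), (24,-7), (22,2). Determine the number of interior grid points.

The shoelace formula gives twice the area as |[(-16)·(-7) − 24·8] + [24·2 − 22·(-7)] + [22·8 − (-16)·2]| = 330, so the area is 165.
The number of boundary lattice points is Σ gcd(|Δx|,|Δy|) = gcd(40,15) + gcd(2,9) + gcd(38,6) = 5+1+2 = 8.
By Pick's theorem A = I + B/2 − 1, so I = 165 − 8/2 + 1 = 162.

162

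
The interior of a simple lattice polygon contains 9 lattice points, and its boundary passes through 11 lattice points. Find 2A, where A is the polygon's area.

27

Pick's theorem states A = I + B/2 − 1, so A = 9 + 11/2 − 1 = 27/2.
Hence 2A = 27.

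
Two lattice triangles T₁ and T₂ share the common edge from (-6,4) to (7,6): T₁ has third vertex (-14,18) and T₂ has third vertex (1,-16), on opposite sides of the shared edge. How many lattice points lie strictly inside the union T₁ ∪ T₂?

The union is the simple quadrilateral with vertices (-6,4), (-14,18), (7,6), (1,-16) in order.
By the shoelace formula, twice the signed area is |((-6)·18 − (-14)·4) + ((-14)·6 − 7·18) + (7·(-16) − 1·6) + (1·4 − (-6)·(-16))| = 472, so the area is 236.
Along each edge there are gcd(|Δx|,|Δy|)+1 lattice points, so counting each shared vertex once the boundary has gcd(8,14) + gcd(21,12) + gcd(6,22) + gcd(7,20) = 2+3+2+1 = 8.
By Pick's theorem I = A − B/2 + 1 = 236 − 8/2 + 1 = 233.

233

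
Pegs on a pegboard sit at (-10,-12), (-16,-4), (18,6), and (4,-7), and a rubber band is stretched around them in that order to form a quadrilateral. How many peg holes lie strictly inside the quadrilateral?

Using the shoelace formula, 2A = |[(-10)·(-4) − (-16)·(-12)] + [(-16)·6 − 18·(-4)] + [18·(-7) − 4·6] + [4·(-12) − (-10)·(-7)]| = 444, so the area is 222.
The number of boundary lattice points is Σ gcd(|Δx|,|Δy|) = gcd(6,8) + gcd(34,10) + gcd(14,13) + gcd(14,5) = 2+2+1+1 = 6.
By Pick's theorem A = I + B/2 − 1, so I = 222 − 6/2 + 1 = 220.

220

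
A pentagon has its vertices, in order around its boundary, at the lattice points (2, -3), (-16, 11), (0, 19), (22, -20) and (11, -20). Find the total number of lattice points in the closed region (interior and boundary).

By the shoelace formula, twice the signed area is |(2·11 − (-16)·(-3)) + ((-16)·19 − 0·11) + (0·(-20) − 22·19) + (22·(-20) − 11·(-20)) + (11·(-3) − 2·(-20))| = 961, so the area is 961/2.
Summing gcd(|Δx|,|Δy|) over the edges gives the boundary count: gcd(18,14) + gcd(16,8) + gcd(22,39) + gcd(11,0) + gcd(9,17) = 2+8+1+11+1 = 23.
Pick's theorem gives I = A − B/2 + 1 = 961/2 − 23/2 + 1 = 470, so the closed region contains I + B = 470 + 23 = 493 lattice points.

493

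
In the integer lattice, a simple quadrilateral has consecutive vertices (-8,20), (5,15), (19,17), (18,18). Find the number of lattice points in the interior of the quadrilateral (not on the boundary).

Using the shoelace formula, 2A = |((-8)·15 − 5·20) + (5·17 − 19·15) + (19·18 − 18·17) + (18·20 − (-8)·18)| = 120, so the area is 60.
Summing gcd(|Δx|,|Δy|) over the edges gives the boundary count: gcd(13,5) + gcd(14,2) + gcd(1,1) + gcd(26,2) = 1+2+1+2 = 6.
Pick's theorem gives I = A − B/2 + 1 = 60 − 6/2 + 1 = 58.

58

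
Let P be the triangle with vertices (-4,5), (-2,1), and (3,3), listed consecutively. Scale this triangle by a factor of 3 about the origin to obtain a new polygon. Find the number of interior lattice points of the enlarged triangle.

By the shoelace formula, twice the signed area is |[(-4)·1 − (-2)·5] + [(-2)·3 − 3·1] + [3·5 − (-4)·3]| = 24, so the area is 12.
The number of boundary lattice points is Σ gcd(|Δx|,|Δy|) = gcd(2,4) + gcd(5,2) + gcd(7,2) = 2+1+1 = 4.
Scaling by 3 multiplies the area by 3² = 9 (so the new area is 108) and multiplies the boundary lattice-point count by 3, giving 12.
By Pick's theorem, the interior count of the dilated polygon is 108 − 12/2 + 1 = 103.

103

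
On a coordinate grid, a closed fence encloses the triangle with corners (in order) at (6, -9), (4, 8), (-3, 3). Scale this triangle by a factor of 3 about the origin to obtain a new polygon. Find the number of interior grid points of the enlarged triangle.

574

Using the shoelace formula, 2A = |[6·8 − 4·(-9)] + [4·3 − (-3)·8] + [(-3)·(-9) − 6·3]| = 129, so the area is 64.5.
Along each edge there are gcd(|Δx|,|Δy|)+1 lattice points, so counting each shared vertex once the boundary has gcd(2,17) + gcd(7,5) + gcd(9,12) = 1+1+3 = 5.
Scaling by 3 multiplies the area by 3² = 9 (so the new area is 580.5) and multiplies the boundary lattice-point count by 3, giving 15.
By Pick's theorem, the interior count of the dilated polygon is 580.5 − 15/2 + 1 = 574.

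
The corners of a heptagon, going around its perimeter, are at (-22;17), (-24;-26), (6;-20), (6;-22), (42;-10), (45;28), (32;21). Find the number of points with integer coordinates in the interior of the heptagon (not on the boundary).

2563

Using the shoelace formula, 2A = |((-22)·(-26) − (-24)·17) + ((-24)·(-20) − 6·(-26)) + (6·(-22) − 6·(-20)) + (6·(-10) − 42·(-22)) + (42·28 − 45·(-10)) + (45·21 − 32·28) + (32·17 − (-22)·21)| = 5149, so the area is 2574.5.
Summing gcd(|Δx|,|Δy|) over the edges gives the boundary count: gcd(2,43) + gcd(30,6) + gcd(0,2) + gcd(36,12) + gcd(3,38) + gcd(13,7) + gcd(54,4) = 1+6+2+12+1+1+2 = 25.
Pick's theorem gives I = A − B/2 + 1 = 2574.5 − 25/2 + 1 = 2563.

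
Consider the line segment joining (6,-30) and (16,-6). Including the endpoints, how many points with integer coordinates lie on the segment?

The number of lattice points on a segment between lattice points is gcd(|Δx|,|Δy|) + 1 = gcd(10,24) + 1 = 2 + 1 = 3.

3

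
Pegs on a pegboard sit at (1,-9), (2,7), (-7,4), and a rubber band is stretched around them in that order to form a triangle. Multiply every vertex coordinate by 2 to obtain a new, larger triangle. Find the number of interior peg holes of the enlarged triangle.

By the shoelace formula, twice the signed area is |[1·7 − 2·(-9)] + [2·4 − (-7)·7] + [(-7)·(-9) − 1·4]| = 141, so the area is 70.5.
The number of boundary lattice points is Σ gcd(|Δx|,|Δy|) = gcd(1,16) + gcd(9,3) + gcd(8,13) = 1+3+1 = 5.
Scaling by 2 multiplies the area by 2² = 4 (so the new area is 282) and multiplies the boundary lattice-point count by 2, giving 10.
By Pick's theorem, the interior count of the dilated polygon is 282 − 10/2 + 1 = 278.

278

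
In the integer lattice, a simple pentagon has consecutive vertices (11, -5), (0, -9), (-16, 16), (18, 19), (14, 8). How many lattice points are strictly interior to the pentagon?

556

By the shoelace formula, twice the signed area is |(11·(-9) − 0·(-5)) + (0·16 − (-16)·(-9)) + ((-16)·19 − 18·16) + (18·8 − 14·19) + (14·(-5) − 11·8)| = 1115, so the area is 1115/2.
Along each edge there are gcd(|Δx|,|Δy|)+1 lattice points, so counting each shared vertex once the boundary has gcd(11,4) + gcd(16,25) + gcd(34,3) + gcd(4,11) + gcd(3,13) = 1+1+1+1+1 = 5.
By Pick's theorem A = I + B/2 − 1, so I = 1115/2 − 5/2 + 1 = 556.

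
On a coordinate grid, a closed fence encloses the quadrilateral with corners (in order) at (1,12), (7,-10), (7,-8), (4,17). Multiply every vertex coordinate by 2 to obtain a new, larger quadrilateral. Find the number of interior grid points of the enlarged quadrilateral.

199

Using the shoelace formula, 2A = |(1·(-10) − 7·12) + (7·(-8) − 7·(-10)) + (7·17 − 4·(-8)) + (4·12 − 1·17)| = 102, so the area is 51.
Along each edge there are gcd(|Δx|,|Δy|)+1 lattice points, so counting each shared vertex once the boundary has gcd(6,22) + gcd(0,2) + gcd(3,25) + gcd(3,5) = 2+2+1+1 = 6.
Scaling by 2 multiplies the area by 2² = 4 (so the new area is 204) and multiplies the boundary lattice-point count by 2, giving 12.
By Pick's theorem, the interior count of the dilated polygon is 204 − 12/2 + 1 = 199.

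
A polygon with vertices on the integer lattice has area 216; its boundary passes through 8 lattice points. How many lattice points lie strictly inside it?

From Pick's theorem, I = A − B/2 + 1 = 216 − 8/2 + 1 = 213.

213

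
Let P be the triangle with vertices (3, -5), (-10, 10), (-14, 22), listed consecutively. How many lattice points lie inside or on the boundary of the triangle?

Using the shoelace formula, 2A = |(3·10 − (-10)·(-5)) + ((-10)·22 − (-14)·10) + ((-14)·(-5) − 3·22)| = 96, so the area is 48.
Summing gcd(|Δx|,|Δy|) over the edges gives the boundary count: gcd(13,15) + gcd(4,12) + gcd(17,27) = 1+4+1 = 6.
Pick's theorem gives I = A − B/2 + 1 = 48 − 6/2 + 1 = 46, so the closed region contains I + B = 46 + 6 = 52 lattice points.

52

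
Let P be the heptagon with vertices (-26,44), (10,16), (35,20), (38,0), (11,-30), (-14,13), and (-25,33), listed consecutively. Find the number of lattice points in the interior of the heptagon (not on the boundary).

1881

Using the shoelace formula, 2A = |((-26)·16 − 10·44) + (10·20 − 35·16) + (35·0 − 38·20) + (38·(-30) − 11·0) + (11·13 − (-14)·(-30)) + ((-14)·33 − (-25)·13) + ((-25)·44 − (-26)·33)| = 3772, so the area is 1886.
The number of boundary lattice points is Σ gcd(|Δx|,|Δy|) = gcd(36,28) + gcd(25,4) + gcd(3,20) + gcd(27,30) + gcd(25,43) + gcd(11,20) + gcd(1,11) = 4+1+1+3+1+1+1 = 12.
Pick's theorem gives I = A − B/2 + 1 = 1886 − 12/2 + 1 = 1881.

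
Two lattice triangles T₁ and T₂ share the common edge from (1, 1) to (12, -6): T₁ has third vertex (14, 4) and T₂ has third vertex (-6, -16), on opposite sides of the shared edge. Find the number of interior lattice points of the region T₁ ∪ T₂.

The union is the simple quadrilateral with vertices (1, 1), (14, 4), (12, -6), (-6, -16) in order.
The shoelace formula gives twice the area as |[1·4 − 14·1] + [14·(-6) − 12·4] + [12·(-16) − (-6)·(-6)] + [(-6)·1 − 1·(-16)]| = 360, so the area is 180.
Summing gcd(|Δx|,|Δy|) over the edges gives the boundary count: gcd(13,3) + gcd(2,10) + gcd(18,10) + gcd(7,17) = 1+2+2+1 = 6.
By Pick's theorem I = A − B/2 + 1 = 180 − 6/2 + 1 = 178.

178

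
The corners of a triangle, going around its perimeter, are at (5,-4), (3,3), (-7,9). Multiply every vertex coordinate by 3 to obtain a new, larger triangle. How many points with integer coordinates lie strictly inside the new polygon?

Using the shoelace formula, 2A = |(5·3 − 3·(-4)) + (3·9 − (-7)·3) + ((-7)·(-4) − 5·9)| = 58, so the area is 29.
The number of boundary lattice points is Σ gcd(|Δx|,|Δy|) = gcd(2,7) + gcd(10,6) + gcd(12,13) = 1+2+1 = 4.
Scaling by 3 multiplies the area by 3² = 9 (so the new area is 261) and multiplies the boundary lattice-point count by 3, giving 12.
By Pick's theorem, the interior count of the dilated polygon is 261 − 12/2 + 1 = 256.

256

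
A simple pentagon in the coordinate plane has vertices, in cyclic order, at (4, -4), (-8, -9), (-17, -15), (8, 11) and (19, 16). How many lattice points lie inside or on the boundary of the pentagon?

Using the shoelace formula, 2A = |(4·(-9) − (-8)·(-4)) + ((-8)·(-15) − (-17)·(-9)) + ((-17)·11 − 8·(-15)) + (8·16 − 19·11) + (19·(-4) − 4·16)| = 389, so the area is 389/2.
The number of boundary lattice points is Σ gcd(|Δx|,|Δy|) = gcd(12,5) + gcd(9,6) + gcd(25,26) + gcd(11,5) + gcd(15,20) = 1+3+1+1+5 = 11.
Pick's theorem gives I = A − B/2 + 1 = 389/2 − 11/2 + 1 = 190, so the closed region contains I + B = 190 + 11 = 201 lattice points.

201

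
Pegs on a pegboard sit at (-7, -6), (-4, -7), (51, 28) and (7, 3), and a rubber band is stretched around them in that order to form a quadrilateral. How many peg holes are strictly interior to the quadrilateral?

100

The shoelace formula gives twice the area as |((-7)·(-7) − (-4)·(-6)) + ((-4)·28 − 51·(-7)) + (51·3 − 7·28) + (7·(-6) − (-7)·3)| = 206, so the area is 103.
The number of boundary lattice points is Σ gcd(|Δx|,|Δy|) = gcd(3,1) + gcd(55,35) + gcd(44,25) + gcd(14,9) = 1+5+1+1 = 8.
Pick's theorem gives I = A − B/2 + 1 = 103 − 8/2 + 1 = 100.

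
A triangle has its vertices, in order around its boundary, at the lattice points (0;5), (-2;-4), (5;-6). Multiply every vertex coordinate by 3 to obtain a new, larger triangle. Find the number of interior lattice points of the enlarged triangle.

298

Using the shoelace formula, 2A = |[0·(-4) − (-2)·5] + [(-2)·(-6) − 5·(-4)] + [5·5 − 0·(-6)]| = 67, so the area is 67/2.
Along each edge there are gcd(|Δx|,|Δy|)+1 lattice points, so counting each shared vertex once the boundary has gcd(2,9) + gcd(7,2) + gcd(5,11) = 1+1+1 = 3.
Scaling by 3 multiplies the area by 3² = 9 (so the new area is 603/2) and multiplies the boundary lattice-point count by 3, giving 9.
By Pick's theorem, the interior count of the dilated polygon is 603/2 − 9/2 + 1 = 298.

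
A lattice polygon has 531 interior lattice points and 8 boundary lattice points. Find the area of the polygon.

By Pick's theorem, A = I + B/2 − 1 = 531 + 8/2 − 1 = 534.

534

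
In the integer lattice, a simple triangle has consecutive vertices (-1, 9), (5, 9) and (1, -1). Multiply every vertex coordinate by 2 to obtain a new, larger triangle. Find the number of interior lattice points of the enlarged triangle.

111

By the shoelace formula, twice the signed area is |[(-1)·9 − 5·9] + [5·(-1) − 1·9] + [1·9 − (-1)·(-1)]| = 60, so the area is 30.
Summing gcd(|Δx|,|Δy|) over the edges gives the boundary count: gcd(6,0) + gcd(4,10) + gcd(2,10) = 6+2+2 = 10.
Scaling by 2 multiplies the area by 2² = 4 (so the new area is 120) and multiplies the boundary lattice-point count by 2, giving 20.
By Pick's theorem, the interior count of the dilated polygon is 120 − 20/2 + 1 = 111.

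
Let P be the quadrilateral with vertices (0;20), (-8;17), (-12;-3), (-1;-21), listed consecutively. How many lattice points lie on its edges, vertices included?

7

The number of boundary lattice points is Σ gcd(|Δx|,|Δy|) = gcd(8,3) + gcd(4,20) + gcd(11,18) + gcd(1,41) = 1+4+1+1 = 7.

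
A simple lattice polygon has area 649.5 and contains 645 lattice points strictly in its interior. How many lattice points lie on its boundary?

Pick's theorem gives A = I + B/2 − 1, so B = 2(A − I + 1) = 2(649.5 − 645 + 1) = 11.

11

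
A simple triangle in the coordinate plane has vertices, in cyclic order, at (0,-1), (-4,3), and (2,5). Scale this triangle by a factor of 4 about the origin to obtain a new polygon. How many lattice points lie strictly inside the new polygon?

241

Using the shoelace formula, 2A = |[0·3 − (-4)·(-1)] + [(-4)·5 − 2·3] + [2·(-1) − 0·5]| = 32, so the area is 16.
Summing gcd(|Δx|,|Δy|) over the edges gives the boundary count: gcd(4,4) + gcd(6,2) + gcd(2,6) = 4+2+2 = 8.
Scaling by 4 multiplies the area by 4² = 16 (so the new area is 256) and multiplies the boundary lattice-point count by 4, giving 32.
By Pick's theorem, the interior count of the dilated polygon is 256 − 32/2 + 1 = 241.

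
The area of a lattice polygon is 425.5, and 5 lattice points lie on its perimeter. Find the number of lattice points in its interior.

424

From Pick's theorem, I = A − B/2 + 1 = 425.5 − 5/2 + 1 = 424.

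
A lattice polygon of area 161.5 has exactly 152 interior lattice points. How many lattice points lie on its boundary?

Pick's theorem gives A = I + B/2 − 1, so B = 2(A − I + 1) = 2(161.5 − 152 + 1) = 21.

21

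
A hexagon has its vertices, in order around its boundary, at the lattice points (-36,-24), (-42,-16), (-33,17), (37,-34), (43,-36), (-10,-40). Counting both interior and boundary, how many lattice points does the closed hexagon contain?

Using the shoelace formula, 2A = |((-36)·(-16) − (-42)·(-24)) + ((-42)·17 − (-33)·(-16)) + ((-33)·(-34) − 37·17) + (37·(-36) − 43·(-34)) + (43·(-40) − (-10)·(-36)) + ((-10)·(-24) − (-36)·(-40))| = 4331, so the area is 4331/2.
Summing gcd(|Δx|,|Δy|) over the edges gives the boundary count: gcd(6,8) + gcd(9,33) + gcd(70,51) + gcd(6,2) + gcd(53,4) + gcd(26,16) = 2+3+1+2+1+2 = 11.
Pick's theorem gives I = A − B/2 + 1 = 4331/2 − 11/2 + 1 = 2161, so the closed region contains I + B = 2161 + 11 = 2172 lattice points.

2172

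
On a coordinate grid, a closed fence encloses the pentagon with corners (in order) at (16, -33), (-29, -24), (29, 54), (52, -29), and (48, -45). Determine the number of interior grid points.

The shoelace formula gives twice the area as |[16·(-24) − (-29)·(-33)] + [(-29)·54 − 29·(-24)] + [29·(-29) − 52·54] + [52·(-45) − 48·(-29)] + [48·(-33) − 16·(-45)]| = 7672, so the area is 3836.
Summing gcd(|Δx|,|Δy|) over the edges gives the boundary count: gcd(45,9) + gcd(58,78) + gcd(23,83) + gcd(4,16) + gcd(32,12) = 9+2+1+4+4 = 20.
By Pick's theorem A = I + B/2 − 1, so I = 3836 − 20/2 + 1 = 3827.

3827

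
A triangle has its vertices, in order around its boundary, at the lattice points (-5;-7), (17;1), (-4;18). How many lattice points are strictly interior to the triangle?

Using the shoelace formula, 2A = |[(-5)·1 − 17·(-7)] + [17·18 − (-4)·1] + [(-4)·(-7) − (-5)·18]| = 542, so the area is 271.
The number of boundary lattice points is Σ gcd(|Δx|,|Δy|) = gcd(22,8) + gcd(21,17) + gcd(1,25) = 2+1+1 = 4.
Pick's theorem gives I = A − B/2 + 1 = 271 − 4/2 + 1 = 270.

270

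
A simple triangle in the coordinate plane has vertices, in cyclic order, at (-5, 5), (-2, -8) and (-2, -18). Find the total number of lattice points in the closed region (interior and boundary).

22

The shoelace formula gives twice the area as |((-5)·(-8) − (-2)·5) + ((-2)·(-18) − (-2)·(-8)) + ((-2)·5 − (-5)·(-18))| = 30, so the area is 15.
The number of boundary lattice points is Σ gcd(|Δx|,|Δy|) = gcd(3,13) + gcd(0,10) + gcd(3,23) = 1+10+1 = 12.
Pick's theorem gives I = A − B/2 + 1 = 15 − 12/2 + 1 = 10, so the closed region contains I + B = 10 + 12 = 22 lattice points.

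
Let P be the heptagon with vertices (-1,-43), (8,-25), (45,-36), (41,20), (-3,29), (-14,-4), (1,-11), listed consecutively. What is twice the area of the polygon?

5353

The shoelace formula gives twice the area as |((-1)·(-25) − 8·(-43)) + (8·(-36) − 45·(-25)) + (45·20 − 41·(-36)) + (41·29 − (-3)·20) + ((-3)·(-4) − (-14)·29) + ((-14)·(-11) − 1·(-4)) + (1·(-43) − (-1)·(-11))| = 5353, so the area is 2676.5.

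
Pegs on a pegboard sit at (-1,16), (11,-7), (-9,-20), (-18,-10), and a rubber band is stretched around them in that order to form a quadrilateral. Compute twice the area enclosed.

The shoelace formula gives twice the area as |((-1)·(-7) − 11·16) + (11·(-20) − (-9)·(-7)) + ((-9)·(-10) − (-18)·(-20)) + ((-18)·16 − (-1)·(-10))| = 1020, so the area is 510.

1020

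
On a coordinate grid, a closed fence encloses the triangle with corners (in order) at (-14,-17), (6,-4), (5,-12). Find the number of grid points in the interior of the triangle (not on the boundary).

Using the shoelace formula, 2A = |((-14)·(-4) − 6·(-17)) + (6·(-12) − 5·(-4)) + (5·(-17) − (-14)·(-12))| = 147, so the area is 147/2.
Summing gcd(|Δx|,|Δy|) over the edges gives the boundary count: gcd(20,13) + gcd(1,8) + gcd(19,5) = 1+1+1 = 3.
By Pick's theorem A = I + B/2 − 1, so I = 147/2 − 3/2 + 1 = 73.

73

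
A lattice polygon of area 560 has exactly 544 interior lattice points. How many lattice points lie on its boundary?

34

Pick's theorem gives A = I + B/2 − 1, so B = 2(A − I + 1) = 2(560 − 544 + 1) = 34.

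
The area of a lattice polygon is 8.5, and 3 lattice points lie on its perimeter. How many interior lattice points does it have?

Pick's theorem A = I + B/2 − 1 rearranges to I = A − B/2 + 1 = 8.5 − 3/2 + 1 = 8.

8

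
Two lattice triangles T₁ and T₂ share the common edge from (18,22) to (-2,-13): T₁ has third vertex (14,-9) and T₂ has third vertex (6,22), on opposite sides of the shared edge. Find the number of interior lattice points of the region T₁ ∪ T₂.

The union is the simple quadrilateral with vertices (18,22), (14,-9), (-2,-13), (6,22) in order.
Using the shoelace formula, 2A = |(18·(-9) − 14·22) + (14·(-13) − (-2)·(-9)) + ((-2)·22 − 6·(-13)) + (6·22 − 18·22)| = 900, so the area is 450.
The number of boundary lattice points is Σ gcd(|Δx|,|Δy|) = gcd(4,31) + gcd(16,4) + gcd(8,35) + gcd(12,0) = 1+4+1+12 = 18.
By Pick's theorem I = A − B/2 + 1 = 450 − 18/2 + 1 = 442.

442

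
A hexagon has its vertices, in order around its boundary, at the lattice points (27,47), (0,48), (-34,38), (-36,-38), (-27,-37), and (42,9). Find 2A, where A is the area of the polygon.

The shoelace formula gives twice the area as |(27·48 − 0·47) + (0·38 − (-34)·48) + ((-34)·(-38) − (-36)·38) + ((-36)·(-37) − (-27)·(-38)) + ((-27)·9 − 42·(-37)) + (42·47 − 27·9)| = 8936, so the area is 4468.

8936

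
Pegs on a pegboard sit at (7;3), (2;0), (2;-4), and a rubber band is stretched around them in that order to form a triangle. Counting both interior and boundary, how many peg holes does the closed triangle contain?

By the shoelace formula, twice the signed area is |(7·0 − 2·3) + (2·(-4) − 2·0) + (2·3 − 7·(-4))| = 20, so the area is 10.
The number of boundary lattice points is Σ gcd(|Δx|,|Δy|) = gcd(5,3) + gcd(0,4) + gcd(5,7) = 1+4+1 = 6.
Pick's theorem gives I = A − B/2 + 1 = 10 − 6/2 + 1 = 8, so the closed region contains I + B = 8 + 6 = 14 lattice points.

14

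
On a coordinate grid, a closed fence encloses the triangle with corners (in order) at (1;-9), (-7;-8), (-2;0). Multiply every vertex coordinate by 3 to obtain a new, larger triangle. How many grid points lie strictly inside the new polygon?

The shoelace formula gives twice the area as |[1·(-8) − (-7)·(-9)] + [(-7)·0 − (-2)·(-8)] + [(-2)·(-9) − 1·0]| = 69, so the area is 34.5.
Summing gcd(|Δx|,|Δy|) over the edges gives the boundary count: gcd(8,1) + gcd(5,8) + gcd(3,9) = 1+1+3 = 5.
Scaling by 3 multiplies the area by 3² = 9 (so the new area is 621/2) and multiplies the boundary lattice-point count by 3, giving 15.
By Pick's theorem, the interior count of the dilated polygon is 621/2 − 15/2 + 1 = 304.

304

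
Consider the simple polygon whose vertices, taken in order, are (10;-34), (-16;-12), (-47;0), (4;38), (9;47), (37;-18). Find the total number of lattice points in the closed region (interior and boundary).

3078

The shoelace formula gives twice the area as |(10·(-12) − (-16)·(-34)) + ((-16)·0 − (-47)·(-12)) + ((-47)·38 − 4·0) + (4·47 − 9·38) + (9·(-18) − 37·47) + (37·(-34) − 10·(-18))| = 6147, so the area is 6147/2.
The number of boundary lattice points is Σ gcd(|Δx|,|Δy|) = gcd(26,22) + gcd(31,12) + gcd(51,38) + gcd(5,9) + gcd(28,65) + gcd(27,16) = 2+1+1+1+1+1 = 7.
Pick's theorem gives I = A − B/2 + 1 = 6147/2 − 7/2 + 1 = 3071, so the closed region contains I + B = 3071 + 7 = 3078 lattice points.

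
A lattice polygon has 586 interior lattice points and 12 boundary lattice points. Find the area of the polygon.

591

Pick's theorem states A = I + B/2 − 1, so A = 586 + 12/2 − 1 = 591.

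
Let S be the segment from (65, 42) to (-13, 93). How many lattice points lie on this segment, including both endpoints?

4

The number of lattice points on a segment between lattice points is gcd(|Δx|,|Δy|) + 1 = gcd(78,51) + 1 = 3 + 1 = 4.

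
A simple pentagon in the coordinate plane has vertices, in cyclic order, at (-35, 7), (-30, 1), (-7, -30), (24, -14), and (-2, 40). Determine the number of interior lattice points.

By the shoelace formula, twice the signed area is |[(-35)·1 − (-30)·7] + [(-30)·(-30) − (-7)·1] + [(-7)·(-14) − 24·(-30)] + [24·40 − (-2)·(-14)] + [(-2)·7 − (-35)·40]| = 4218, so the area is 2109.
Along each edge there are gcd(|Δx|,|Δy|)+1 lattice points, so counting each shared vertex once the boundary has gcd(5,6) + gcd(23,31) + gcd(31,16) + gcd(26,54) + gcd(33,33) = 1+1+1+2+33 = 38.
Pick's theorem gives I = A − B/2 + 1 = 2109 − 38/2 + 1 = 2091.

2091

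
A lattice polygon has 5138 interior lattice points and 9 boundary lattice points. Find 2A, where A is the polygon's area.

By Pick's theorem, A = I + B/2 − 1 = 5138 + 9/2 − 1 = 10283/2.
Hence 2A = 10283.

10283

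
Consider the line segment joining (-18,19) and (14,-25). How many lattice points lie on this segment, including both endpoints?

The number of lattice points on a segment between lattice points is gcd(|Δx|,|Δy|) + 1 = gcd(32,44) + 1 = 4 + 1 = 5.

5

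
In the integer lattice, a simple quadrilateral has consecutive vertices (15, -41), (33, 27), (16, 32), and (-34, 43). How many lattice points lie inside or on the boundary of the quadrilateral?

2460

Using the shoelace formula, 2A = |[15·27 − 33·(-41)] + [33·32 − 16·27] + [16·43 − (-34)·32] + [(-34)·(-41) − 15·43]| = 4907, so the area is 4907/2.
Summing gcd(|Δx|,|Δy|) over the edges gives the boundary count: gcd(18,68) + gcd(17,5) + gcd(50,11) + gcd(49,84) = 2+1+1+7 = 11.
Pick's theorem gives I = A − B/2 + 1 = 4907/2 − 11/2 + 1 = 2449, so the closed region contains I + B = 2449 + 11 = 2460 lattice points.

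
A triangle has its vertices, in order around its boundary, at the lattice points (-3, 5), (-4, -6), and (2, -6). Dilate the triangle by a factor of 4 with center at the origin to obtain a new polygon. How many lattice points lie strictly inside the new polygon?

513

By the shoelace formula, twice the signed area is |((-3)·(-6) − (-4)·5) + ((-4)·(-6) − 2·(-6)) + (2·5 − (-3)·(-6))| = 66, so the area is 33.
The number of boundary lattice points is Σ gcd(|Δx|,|Δy|) = gcd(1,11) + gcd(6,0) + gcd(5,11) = 1+6+1 = 8.
Scaling by 4 multiplies the area by 4² = 16 (so the new area is 528) and multiplies the boundary lattice-point count by 4, giving 32.
By Pick's theorem, the interior count of the dilated polygon is 528 − 32/2 + 1 = 513.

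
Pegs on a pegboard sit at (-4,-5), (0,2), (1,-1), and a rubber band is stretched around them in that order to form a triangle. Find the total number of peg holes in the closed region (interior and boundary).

Using the shoelace formula, 2A = |[(-4)·2 − 0·(-5)] + [0·(-1) − 1·2] + [1·(-5) − (-4)·(-1)]| = 19, so the area is 9.5.
The number of boundary lattice points is Σ gcd(|Δx|,|Δy|) = gcd(4,7) + gcd(1,3) + gcd(5,4) = 1+1+1 = 3.
Pick's theorem gives I = A − B/2 + 1 = 9.5 − 3/2 + 1 = 9, so the closed region contains I + B = 9 + 3 = 12 lattice points.

12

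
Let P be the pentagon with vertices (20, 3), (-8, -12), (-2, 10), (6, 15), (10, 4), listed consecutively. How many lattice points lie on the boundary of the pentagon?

Summing gcd(|Δx|,|Δy|) over the edges gives the boundary count: gcd(28,15) + gcd(6,22) + gcd(8,5) + gcd(4,11) + gcd(10,1) = 1+2+1+1+1 = 6.

6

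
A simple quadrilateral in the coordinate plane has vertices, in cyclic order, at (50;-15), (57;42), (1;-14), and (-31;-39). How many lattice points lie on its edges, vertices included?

61

The number of boundary lattice points is Σ gcd(|Δx|,|Δy|) = gcd(7,57) + gcd(56,56) + gcd(32,25) + gcd(81,24) = 1+56+1+3 = 61.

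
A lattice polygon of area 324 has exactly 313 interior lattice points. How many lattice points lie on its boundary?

Pick's theorem gives A = I + B/2 − 1, so B = 2(A − I + 1) = 2(324 − 313 + 1) = 24.

24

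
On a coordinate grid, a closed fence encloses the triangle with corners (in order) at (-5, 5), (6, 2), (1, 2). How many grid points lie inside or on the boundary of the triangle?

13

Using the shoelace formula, 2A = |((-5)·2 − 6·5) + (6·2 − 1·2) + (1·5 − (-5)·2)| = 15, so the area is 15/2.
Summing gcd(|Δx|,|Δy|) over the edges gives the boundary count: gcd(11,3) + gcd(5,0) + gcd(6,3) = 1+5+3 = 9.
Pick's theorem gives I = A − B/2 + 1 = 15/2 − 9/2 + 1 = 4, so the closed region contains I + B = 4 + 9 = 13 lattice points.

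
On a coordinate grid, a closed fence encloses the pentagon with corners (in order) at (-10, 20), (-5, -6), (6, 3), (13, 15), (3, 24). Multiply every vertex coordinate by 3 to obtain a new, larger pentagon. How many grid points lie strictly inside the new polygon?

3589

By the shoelace formula, twice the signed area is |((-10)·(-6) − (-5)·20) + ((-5)·3 − 6·(-6)) + (6·15 − 13·3) + (13·24 − 3·15) + (3·20 − (-10)·24)| = 799, so the area is 399.5.
The number of boundary lattice points is Σ gcd(|Δx|,|Δy|) = gcd(5,26) + gcd(11,9) + gcd(7,12) + gcd(10,9) + gcd(13,4) = 1+1+1+1+1 = 5.
Scaling by 3 multiplies the area by 3² = 9 (so the new area is 7191/2) and multiplies the boundary lattice-point count by 3, giving 15.
By Pick's theorem, the interior count of the dilated polygon is 7191/2 − 15/2 + 1 = 3589.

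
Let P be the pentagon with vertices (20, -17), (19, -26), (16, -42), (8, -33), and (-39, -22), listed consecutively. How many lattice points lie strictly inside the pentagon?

Using the shoelace formula, 2A = |(20·(-26) − 19·(-17)) + (19·(-42) − 16·(-26)) + (16·(-33) − 8·(-42)) + (8·(-22) − (-39)·(-33)) + ((-39)·(-17) − 20·(-22))| = 1131, so the area is 565.5.
The number of boundary lattice points is Σ gcd(|Δx|,|Δy|) = gcd(1,9) + gcd(3,16) + gcd(8,9) + gcd(47,11) + gcd(59,5) = 1+1+1+1+1 = 5.
Pick's theorem gives I = A − B/2 + 1 = 565.5 − 5/2 + 1 = 564.

564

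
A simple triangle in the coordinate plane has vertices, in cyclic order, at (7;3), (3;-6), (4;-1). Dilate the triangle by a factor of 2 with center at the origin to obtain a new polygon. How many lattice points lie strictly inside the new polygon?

Using the shoelace formula, 2A = |[7·(-6) − 3·3] + [3·(-1) − 4·(-6)] + [4·3 − 7·(-1)]| = 11, so the area is 5.5.
The number of boundary lattice points is Σ gcd(|Δx|,|Δy|) = gcd(4,9) + gcd(1,5) + gcd(3,4) = 1+1+1 = 3.
Scaling by 2 multiplies the area by 2² = 4 (so the new area is 22) and multiplies the boundary lattice-point count by 2, giving 6.
By Pick's theorem, the interior count of the dilated polygon is 22 − 6/2 + 1 = 20.

20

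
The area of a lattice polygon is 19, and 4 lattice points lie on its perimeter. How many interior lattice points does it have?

From Pick's theorem, I = A − B/2 + 1 = 19 − 4/2 + 1 = 18.

18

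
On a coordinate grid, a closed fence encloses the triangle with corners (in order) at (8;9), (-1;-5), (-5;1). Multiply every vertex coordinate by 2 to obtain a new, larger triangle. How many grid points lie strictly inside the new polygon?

217

By the shoelace formula, twice the signed area is |(8·(-5) − (-1)·9) + ((-1)·1 − (-5)·(-5)) + ((-5)·9 − 8·1)| = 110, so the area is 55.
The number of boundary lattice points is Σ gcd(|Δx|,|Δy|) = gcd(9,14) + gcd(4,6) + gcd(13,8) = 1+2+1 = 4.
Scaling by 2 multiplies the area by 2² = 4 (so the new area is 220) and multiplies the boundary lattice-point count by 2, giving 8.
By Pick's theorem, the interior count of the dilated polygon is 220 − 8/2 + 1 = 217.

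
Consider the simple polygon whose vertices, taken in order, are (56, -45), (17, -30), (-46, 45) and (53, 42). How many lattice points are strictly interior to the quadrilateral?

5287

The shoelace formula gives twice the area as |(56·(-30) − 17·(-45)) + (17·45 − (-46)·(-30)) + ((-46)·42 − 53·45) + (53·(-45) − 56·42)| = 10584, so the area is 5292.
Along each edge there are gcd(|Δx|,|Δy|)+1 lattice points, so counting each shared vertex once the boundary has gcd(39,15) + gcd(63,75) + gcd(99,3) + gcd(3,87) = 3+3+3+3 = 12.
By Pick's theorem A = I + B/2 − 1, so I = 5292 − 12/2 + 1 = 5287.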